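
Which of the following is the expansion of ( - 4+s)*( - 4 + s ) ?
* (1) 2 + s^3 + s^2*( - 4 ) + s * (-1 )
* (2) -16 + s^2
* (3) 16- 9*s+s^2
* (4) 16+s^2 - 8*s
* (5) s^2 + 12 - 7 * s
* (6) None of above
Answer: 4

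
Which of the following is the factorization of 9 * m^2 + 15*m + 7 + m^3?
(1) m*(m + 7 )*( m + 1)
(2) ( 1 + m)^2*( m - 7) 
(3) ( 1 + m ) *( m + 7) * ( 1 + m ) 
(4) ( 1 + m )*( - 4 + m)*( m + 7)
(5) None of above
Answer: 3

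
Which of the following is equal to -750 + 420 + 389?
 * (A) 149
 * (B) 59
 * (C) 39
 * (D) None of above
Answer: B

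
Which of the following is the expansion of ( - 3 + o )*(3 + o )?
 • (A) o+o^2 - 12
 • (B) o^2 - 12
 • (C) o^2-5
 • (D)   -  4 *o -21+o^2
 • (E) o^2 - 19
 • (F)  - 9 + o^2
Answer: F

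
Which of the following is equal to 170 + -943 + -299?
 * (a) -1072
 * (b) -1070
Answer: a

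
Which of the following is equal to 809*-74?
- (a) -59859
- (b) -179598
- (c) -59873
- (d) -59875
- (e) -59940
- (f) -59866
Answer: f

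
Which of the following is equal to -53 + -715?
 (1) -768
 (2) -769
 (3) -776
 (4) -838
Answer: 1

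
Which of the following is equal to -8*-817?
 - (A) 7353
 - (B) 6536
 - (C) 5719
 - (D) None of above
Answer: B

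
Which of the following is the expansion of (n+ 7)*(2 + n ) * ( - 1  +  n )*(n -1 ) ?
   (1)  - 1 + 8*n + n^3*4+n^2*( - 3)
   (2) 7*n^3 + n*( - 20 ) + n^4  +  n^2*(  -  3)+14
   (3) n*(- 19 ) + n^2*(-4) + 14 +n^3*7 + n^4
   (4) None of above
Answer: 4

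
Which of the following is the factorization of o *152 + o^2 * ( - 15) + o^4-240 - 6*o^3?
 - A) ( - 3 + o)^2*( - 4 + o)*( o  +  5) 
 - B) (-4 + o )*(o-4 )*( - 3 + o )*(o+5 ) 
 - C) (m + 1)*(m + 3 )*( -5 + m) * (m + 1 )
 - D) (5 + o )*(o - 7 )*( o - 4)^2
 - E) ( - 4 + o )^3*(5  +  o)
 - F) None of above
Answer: B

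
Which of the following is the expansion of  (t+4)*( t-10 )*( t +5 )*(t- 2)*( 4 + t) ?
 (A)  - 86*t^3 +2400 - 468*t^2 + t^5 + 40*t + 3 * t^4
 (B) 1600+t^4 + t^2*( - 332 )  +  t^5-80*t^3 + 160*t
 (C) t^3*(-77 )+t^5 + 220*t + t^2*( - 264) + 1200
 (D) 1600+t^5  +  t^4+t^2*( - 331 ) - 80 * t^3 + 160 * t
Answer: B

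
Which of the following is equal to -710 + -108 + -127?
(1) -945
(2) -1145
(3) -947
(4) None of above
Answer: 1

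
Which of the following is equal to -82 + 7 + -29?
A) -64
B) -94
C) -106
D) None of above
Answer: D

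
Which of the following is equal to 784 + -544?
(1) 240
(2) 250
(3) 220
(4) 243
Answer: 1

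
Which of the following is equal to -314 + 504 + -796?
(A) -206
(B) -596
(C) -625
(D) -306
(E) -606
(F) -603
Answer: E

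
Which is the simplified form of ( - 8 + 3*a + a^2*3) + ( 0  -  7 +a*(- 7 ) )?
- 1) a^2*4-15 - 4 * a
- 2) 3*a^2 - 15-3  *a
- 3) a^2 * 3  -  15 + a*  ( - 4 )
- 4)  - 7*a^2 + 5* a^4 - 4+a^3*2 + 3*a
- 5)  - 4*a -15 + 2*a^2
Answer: 3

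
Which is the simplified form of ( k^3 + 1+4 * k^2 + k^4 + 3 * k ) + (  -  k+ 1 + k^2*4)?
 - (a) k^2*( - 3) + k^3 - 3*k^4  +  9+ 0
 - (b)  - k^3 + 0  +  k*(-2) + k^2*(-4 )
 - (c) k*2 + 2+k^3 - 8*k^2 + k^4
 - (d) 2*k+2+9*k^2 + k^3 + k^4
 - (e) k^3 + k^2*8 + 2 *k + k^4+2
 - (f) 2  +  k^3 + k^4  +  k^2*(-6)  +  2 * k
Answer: e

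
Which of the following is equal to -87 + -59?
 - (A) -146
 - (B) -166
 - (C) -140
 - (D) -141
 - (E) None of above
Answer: A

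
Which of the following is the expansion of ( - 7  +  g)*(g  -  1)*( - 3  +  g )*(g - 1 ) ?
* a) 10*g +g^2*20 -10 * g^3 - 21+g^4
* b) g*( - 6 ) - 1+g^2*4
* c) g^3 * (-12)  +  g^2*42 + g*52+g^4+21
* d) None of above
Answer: d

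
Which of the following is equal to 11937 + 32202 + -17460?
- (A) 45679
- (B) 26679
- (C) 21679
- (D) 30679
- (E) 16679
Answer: B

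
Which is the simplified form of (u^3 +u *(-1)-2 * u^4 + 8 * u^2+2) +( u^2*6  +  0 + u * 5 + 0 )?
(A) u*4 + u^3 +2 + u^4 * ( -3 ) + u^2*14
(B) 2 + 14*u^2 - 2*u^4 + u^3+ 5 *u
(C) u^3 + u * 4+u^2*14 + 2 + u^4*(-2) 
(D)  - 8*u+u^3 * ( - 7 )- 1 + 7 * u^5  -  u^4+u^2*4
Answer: C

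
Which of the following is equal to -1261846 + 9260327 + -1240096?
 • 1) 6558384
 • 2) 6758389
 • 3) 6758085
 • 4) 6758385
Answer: 4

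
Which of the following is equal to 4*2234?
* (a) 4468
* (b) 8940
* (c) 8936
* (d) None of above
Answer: c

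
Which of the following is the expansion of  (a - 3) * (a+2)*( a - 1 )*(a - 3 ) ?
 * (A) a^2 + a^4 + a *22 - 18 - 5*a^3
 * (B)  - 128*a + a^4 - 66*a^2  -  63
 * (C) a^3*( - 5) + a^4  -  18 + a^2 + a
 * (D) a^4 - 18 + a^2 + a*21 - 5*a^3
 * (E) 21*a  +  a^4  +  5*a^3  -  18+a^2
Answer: D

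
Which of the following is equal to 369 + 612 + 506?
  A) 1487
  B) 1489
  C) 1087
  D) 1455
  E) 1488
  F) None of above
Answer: A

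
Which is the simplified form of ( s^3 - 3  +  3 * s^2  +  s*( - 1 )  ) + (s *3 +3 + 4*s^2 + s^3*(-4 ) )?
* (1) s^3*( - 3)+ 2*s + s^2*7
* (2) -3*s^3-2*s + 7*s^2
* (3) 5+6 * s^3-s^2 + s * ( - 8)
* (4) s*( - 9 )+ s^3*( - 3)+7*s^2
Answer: 1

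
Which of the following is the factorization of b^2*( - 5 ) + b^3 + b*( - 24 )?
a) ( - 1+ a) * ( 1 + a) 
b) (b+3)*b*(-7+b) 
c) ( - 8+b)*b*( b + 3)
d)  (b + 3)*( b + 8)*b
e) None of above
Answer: c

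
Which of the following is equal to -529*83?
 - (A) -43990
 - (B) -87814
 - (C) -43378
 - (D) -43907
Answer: D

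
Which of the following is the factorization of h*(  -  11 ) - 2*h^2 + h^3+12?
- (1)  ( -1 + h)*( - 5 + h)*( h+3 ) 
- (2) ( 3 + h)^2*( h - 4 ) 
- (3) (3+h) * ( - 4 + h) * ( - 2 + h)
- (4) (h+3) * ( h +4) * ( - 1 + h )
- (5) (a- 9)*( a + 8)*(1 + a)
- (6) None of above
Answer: 6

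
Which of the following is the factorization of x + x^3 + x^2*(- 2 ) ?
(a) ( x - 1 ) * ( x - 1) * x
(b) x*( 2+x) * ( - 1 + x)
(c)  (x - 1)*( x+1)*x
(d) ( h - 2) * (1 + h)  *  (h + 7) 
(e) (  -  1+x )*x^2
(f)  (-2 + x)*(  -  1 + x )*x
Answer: a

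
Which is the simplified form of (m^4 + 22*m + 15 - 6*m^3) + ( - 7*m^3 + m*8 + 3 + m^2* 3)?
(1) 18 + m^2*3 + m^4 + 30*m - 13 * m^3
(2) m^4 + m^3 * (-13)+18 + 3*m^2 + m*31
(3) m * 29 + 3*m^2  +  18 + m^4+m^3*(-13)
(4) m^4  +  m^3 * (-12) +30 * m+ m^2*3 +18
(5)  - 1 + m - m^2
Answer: 1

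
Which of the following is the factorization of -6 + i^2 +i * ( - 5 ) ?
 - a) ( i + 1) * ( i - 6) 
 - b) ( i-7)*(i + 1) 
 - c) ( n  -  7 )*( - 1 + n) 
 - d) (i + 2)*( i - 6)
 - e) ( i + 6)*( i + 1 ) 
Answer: a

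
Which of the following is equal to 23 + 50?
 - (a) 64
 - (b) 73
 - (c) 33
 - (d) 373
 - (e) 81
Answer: b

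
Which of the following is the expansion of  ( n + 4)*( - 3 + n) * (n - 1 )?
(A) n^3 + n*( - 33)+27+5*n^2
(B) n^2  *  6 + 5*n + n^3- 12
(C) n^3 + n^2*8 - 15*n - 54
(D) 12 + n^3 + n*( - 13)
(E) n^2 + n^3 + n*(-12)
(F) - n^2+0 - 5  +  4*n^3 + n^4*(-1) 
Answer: D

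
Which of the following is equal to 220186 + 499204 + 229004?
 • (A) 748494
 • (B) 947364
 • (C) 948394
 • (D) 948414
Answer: C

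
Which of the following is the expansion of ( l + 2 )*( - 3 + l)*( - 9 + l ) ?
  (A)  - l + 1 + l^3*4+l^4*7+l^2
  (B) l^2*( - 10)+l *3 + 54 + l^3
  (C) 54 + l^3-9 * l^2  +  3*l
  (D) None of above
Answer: B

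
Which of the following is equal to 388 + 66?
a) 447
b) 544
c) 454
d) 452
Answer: c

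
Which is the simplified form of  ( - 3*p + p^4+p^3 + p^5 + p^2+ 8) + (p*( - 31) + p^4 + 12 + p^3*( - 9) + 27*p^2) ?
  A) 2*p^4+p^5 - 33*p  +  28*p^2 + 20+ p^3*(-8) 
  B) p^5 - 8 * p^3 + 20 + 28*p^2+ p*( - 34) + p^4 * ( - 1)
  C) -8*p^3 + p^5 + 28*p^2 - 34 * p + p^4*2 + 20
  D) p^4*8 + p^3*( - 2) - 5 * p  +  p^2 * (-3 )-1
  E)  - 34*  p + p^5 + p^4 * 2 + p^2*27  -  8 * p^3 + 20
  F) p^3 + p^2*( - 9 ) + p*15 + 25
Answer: C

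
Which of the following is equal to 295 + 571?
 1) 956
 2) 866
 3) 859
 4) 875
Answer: 2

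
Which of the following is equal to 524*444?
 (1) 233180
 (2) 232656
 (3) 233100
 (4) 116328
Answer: 2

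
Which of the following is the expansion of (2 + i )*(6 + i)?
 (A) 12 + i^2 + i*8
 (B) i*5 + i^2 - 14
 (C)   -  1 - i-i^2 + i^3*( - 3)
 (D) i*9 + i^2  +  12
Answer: A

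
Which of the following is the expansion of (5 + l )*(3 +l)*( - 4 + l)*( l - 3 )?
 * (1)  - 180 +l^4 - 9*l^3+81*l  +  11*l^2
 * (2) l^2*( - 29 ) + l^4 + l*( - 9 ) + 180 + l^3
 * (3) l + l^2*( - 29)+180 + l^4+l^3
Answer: 2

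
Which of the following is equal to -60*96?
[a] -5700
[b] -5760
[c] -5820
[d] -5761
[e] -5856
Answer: b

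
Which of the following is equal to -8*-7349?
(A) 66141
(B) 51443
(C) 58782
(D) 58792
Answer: D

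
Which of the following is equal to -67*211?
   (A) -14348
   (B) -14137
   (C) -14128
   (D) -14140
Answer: B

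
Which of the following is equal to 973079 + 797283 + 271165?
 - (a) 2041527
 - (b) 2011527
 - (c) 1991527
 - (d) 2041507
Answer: a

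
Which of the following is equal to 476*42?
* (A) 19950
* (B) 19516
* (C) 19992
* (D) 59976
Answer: C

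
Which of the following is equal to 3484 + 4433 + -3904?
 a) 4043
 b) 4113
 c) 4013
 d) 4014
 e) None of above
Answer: c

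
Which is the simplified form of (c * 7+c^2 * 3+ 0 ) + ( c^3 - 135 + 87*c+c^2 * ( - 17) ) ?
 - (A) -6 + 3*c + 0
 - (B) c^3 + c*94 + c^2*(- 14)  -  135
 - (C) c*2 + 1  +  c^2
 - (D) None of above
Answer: B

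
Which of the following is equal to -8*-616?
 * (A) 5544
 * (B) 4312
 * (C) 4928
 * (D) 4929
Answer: C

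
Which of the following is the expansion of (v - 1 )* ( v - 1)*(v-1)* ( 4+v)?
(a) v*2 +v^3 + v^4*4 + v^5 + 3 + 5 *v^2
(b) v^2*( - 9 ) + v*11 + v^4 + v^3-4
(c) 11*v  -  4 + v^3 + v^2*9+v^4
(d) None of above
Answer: b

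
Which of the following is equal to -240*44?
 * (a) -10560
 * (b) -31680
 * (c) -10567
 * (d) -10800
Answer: a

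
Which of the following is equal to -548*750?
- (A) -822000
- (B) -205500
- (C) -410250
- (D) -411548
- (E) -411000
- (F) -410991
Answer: E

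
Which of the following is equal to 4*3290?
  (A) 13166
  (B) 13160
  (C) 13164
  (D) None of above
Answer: B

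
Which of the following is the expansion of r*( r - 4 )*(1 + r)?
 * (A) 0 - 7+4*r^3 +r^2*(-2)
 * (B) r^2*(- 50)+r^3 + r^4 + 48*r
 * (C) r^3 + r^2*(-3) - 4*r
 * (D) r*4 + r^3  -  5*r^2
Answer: C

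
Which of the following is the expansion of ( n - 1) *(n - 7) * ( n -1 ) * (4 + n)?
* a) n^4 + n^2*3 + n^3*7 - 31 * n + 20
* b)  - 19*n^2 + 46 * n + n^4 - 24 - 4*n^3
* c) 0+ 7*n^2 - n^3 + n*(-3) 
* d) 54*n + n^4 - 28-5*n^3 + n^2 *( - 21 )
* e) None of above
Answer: e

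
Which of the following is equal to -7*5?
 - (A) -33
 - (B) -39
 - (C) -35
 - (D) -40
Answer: C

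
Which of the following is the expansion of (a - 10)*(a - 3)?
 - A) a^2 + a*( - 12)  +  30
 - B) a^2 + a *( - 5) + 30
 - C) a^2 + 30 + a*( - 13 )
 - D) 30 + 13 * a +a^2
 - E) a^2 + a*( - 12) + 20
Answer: C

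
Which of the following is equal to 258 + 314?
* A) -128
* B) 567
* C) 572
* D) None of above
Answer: C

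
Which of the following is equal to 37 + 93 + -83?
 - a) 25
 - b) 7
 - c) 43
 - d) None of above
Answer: d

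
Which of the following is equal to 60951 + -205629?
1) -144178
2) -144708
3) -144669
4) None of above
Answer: 4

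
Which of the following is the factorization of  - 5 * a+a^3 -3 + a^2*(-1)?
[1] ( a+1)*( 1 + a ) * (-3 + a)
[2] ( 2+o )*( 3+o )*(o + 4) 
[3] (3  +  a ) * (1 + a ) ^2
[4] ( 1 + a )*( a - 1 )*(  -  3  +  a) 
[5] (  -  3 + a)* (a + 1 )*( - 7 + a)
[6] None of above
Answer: 1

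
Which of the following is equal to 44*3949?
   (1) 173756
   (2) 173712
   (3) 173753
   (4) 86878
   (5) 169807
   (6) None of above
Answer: 1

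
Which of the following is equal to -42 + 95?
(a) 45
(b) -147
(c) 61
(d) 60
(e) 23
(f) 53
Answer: f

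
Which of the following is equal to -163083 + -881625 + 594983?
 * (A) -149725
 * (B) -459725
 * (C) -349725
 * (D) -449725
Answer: D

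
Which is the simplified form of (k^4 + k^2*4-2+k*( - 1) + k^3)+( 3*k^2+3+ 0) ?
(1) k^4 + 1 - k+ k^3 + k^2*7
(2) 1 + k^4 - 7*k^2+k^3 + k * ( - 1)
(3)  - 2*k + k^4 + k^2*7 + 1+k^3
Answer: 1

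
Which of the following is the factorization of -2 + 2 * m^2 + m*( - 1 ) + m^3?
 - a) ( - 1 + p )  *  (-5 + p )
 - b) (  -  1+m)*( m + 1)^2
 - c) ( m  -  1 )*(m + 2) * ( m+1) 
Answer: c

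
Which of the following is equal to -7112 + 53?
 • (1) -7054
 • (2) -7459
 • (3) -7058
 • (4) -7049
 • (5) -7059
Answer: 5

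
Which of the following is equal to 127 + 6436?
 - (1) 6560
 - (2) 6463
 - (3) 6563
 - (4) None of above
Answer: 3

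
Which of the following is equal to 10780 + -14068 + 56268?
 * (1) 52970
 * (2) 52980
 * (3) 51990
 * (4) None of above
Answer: 2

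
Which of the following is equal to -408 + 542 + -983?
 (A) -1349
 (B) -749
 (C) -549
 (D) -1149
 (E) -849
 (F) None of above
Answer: E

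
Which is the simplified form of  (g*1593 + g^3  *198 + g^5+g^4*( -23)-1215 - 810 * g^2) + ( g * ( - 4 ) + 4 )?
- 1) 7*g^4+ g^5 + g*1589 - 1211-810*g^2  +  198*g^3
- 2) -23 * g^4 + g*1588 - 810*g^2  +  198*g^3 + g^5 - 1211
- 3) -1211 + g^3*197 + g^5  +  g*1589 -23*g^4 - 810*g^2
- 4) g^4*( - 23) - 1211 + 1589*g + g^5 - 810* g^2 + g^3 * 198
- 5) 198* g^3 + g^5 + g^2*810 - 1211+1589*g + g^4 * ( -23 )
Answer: 4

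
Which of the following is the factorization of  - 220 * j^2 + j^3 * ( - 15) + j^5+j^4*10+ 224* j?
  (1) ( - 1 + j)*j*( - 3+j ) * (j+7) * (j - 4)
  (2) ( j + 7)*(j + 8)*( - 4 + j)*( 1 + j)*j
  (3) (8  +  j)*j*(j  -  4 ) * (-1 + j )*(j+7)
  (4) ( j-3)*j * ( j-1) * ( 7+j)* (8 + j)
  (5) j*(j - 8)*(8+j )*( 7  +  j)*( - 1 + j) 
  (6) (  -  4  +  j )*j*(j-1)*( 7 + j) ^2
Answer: 3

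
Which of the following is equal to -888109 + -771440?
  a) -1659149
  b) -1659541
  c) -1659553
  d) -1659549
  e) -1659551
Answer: d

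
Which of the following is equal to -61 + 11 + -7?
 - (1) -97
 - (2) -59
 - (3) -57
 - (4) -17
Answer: 3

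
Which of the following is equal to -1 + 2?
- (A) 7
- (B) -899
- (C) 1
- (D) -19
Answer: C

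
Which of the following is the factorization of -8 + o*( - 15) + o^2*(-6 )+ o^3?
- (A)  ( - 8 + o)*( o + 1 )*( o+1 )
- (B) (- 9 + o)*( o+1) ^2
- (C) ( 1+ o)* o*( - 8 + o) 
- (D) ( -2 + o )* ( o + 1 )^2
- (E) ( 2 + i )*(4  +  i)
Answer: A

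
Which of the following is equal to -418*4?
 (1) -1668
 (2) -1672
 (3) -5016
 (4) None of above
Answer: 2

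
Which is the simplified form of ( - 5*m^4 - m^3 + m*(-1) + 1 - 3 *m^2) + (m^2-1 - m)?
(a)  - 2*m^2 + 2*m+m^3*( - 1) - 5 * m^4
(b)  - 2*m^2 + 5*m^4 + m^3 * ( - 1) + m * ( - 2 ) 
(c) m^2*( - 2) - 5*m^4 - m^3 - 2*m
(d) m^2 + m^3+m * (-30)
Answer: c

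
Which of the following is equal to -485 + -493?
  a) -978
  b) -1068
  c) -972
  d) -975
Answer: a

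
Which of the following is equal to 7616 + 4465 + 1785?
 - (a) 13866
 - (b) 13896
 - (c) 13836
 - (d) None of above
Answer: a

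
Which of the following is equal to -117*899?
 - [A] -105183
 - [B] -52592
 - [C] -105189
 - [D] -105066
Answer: A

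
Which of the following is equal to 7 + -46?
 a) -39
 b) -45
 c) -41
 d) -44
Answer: a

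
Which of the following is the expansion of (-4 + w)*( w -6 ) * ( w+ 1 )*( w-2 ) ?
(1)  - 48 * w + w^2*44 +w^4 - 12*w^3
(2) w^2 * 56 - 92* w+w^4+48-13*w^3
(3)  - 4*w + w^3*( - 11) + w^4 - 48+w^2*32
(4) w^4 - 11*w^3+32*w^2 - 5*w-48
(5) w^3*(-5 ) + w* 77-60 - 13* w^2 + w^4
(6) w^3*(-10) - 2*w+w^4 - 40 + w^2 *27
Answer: 3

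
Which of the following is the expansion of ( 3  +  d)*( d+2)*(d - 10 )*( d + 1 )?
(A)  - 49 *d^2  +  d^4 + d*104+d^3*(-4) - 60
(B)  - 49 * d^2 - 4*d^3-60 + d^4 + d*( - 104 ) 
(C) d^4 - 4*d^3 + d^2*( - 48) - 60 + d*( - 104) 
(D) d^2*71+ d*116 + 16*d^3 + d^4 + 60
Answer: B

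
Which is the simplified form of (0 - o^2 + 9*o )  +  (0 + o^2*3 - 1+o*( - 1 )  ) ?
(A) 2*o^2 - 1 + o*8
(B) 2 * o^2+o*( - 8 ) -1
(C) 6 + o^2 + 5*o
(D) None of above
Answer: A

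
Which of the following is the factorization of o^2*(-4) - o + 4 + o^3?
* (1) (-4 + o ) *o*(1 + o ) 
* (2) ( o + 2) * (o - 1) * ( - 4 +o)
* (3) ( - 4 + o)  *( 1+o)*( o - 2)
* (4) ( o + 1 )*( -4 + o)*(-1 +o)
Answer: 4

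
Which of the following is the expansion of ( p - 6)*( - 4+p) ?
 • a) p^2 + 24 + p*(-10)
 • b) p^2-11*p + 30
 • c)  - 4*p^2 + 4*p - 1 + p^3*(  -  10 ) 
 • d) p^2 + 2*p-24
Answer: a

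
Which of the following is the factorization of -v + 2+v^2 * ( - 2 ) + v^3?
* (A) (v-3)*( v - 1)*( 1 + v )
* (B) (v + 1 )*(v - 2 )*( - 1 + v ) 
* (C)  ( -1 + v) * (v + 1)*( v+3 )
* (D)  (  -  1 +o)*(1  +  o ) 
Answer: B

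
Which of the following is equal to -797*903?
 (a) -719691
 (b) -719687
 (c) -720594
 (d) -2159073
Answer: a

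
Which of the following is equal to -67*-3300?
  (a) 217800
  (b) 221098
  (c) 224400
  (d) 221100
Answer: d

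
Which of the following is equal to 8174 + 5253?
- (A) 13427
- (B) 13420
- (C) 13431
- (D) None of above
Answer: A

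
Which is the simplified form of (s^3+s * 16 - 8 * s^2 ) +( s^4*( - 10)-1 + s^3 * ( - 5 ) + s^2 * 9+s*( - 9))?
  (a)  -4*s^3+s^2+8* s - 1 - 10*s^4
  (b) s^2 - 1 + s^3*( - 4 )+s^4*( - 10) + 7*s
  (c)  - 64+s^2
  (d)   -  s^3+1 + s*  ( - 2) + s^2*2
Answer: b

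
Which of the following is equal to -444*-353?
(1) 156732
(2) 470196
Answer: 1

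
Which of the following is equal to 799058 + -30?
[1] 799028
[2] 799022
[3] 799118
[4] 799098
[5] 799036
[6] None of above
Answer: 1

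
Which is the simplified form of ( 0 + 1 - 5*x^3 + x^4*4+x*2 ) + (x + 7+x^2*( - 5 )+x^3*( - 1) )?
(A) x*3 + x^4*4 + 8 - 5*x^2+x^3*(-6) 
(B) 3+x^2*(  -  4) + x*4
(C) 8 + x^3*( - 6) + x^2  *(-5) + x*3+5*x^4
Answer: A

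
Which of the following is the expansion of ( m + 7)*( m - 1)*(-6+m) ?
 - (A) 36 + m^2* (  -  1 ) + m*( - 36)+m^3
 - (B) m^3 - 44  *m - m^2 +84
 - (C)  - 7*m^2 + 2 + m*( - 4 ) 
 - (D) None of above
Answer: D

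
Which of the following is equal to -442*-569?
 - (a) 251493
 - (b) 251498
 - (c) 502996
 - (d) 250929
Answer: b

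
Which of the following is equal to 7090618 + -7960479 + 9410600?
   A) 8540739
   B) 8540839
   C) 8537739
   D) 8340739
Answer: A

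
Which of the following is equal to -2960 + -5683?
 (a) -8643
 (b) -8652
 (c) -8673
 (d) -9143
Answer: a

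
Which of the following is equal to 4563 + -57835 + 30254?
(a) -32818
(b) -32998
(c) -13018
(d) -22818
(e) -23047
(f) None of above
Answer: f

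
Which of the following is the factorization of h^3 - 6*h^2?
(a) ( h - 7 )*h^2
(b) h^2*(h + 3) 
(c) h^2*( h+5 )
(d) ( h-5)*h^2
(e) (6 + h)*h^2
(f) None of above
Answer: f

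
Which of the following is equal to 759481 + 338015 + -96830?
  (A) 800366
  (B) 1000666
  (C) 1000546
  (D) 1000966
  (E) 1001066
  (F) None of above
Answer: B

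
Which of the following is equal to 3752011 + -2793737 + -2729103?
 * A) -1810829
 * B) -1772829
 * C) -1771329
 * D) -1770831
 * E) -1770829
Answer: E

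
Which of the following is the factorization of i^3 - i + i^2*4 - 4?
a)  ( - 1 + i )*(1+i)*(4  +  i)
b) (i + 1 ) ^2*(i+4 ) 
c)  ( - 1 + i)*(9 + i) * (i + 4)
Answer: a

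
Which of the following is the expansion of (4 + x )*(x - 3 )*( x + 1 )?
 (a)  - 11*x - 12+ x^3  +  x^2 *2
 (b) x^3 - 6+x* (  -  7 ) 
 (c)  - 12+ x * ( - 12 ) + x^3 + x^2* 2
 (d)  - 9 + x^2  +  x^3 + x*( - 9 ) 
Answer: a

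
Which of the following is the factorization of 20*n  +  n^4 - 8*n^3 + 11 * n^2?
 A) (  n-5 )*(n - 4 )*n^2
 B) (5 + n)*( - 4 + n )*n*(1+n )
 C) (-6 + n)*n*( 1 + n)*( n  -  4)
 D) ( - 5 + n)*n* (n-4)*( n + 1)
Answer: D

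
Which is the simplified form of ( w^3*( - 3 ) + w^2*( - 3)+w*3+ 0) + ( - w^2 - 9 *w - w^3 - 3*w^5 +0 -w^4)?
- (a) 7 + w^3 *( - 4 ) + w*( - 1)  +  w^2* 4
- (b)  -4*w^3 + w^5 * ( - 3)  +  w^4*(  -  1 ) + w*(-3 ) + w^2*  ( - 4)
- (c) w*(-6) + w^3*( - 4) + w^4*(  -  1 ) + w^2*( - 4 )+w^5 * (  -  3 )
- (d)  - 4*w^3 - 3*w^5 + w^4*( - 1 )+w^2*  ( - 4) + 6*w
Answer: c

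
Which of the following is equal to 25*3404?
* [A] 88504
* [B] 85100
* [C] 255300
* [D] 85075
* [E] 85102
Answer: B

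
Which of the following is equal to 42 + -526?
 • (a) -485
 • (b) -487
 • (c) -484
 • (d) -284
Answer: c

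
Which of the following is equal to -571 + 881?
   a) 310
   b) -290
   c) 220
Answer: a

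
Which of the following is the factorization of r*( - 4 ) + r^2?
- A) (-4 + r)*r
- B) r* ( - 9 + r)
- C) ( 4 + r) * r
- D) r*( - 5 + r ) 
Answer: A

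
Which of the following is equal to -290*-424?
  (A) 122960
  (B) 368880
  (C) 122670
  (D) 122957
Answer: A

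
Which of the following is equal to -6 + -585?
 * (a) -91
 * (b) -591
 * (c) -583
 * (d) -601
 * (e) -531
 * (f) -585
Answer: b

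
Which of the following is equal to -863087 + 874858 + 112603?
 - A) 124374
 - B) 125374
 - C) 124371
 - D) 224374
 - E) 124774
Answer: A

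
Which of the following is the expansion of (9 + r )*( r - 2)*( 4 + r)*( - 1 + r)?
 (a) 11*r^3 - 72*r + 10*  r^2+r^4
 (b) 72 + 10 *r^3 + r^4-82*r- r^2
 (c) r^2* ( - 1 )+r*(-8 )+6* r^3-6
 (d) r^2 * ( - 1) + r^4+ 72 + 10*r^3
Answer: b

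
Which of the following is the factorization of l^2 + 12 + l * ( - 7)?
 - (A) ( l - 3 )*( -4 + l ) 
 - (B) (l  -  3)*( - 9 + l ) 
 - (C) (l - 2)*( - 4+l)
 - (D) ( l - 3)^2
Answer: A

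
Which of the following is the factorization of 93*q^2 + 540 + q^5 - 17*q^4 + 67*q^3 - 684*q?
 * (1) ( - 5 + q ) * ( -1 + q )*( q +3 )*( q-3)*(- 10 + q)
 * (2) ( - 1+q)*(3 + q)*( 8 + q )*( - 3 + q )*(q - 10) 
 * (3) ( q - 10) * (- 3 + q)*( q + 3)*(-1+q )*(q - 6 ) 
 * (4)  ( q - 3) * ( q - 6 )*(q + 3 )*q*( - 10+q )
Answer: 3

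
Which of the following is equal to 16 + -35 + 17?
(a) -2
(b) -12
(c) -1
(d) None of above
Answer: a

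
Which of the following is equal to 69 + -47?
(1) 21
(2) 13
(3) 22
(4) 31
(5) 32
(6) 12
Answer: 3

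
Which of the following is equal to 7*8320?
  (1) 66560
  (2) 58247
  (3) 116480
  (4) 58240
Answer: 4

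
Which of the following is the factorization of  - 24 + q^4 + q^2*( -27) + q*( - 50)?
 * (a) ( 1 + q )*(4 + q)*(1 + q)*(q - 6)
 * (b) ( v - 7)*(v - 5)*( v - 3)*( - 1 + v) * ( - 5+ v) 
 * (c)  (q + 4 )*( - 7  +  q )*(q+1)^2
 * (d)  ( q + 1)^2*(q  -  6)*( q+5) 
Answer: a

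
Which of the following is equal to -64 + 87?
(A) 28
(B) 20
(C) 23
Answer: C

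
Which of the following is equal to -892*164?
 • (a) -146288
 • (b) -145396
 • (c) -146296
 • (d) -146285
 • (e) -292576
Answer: a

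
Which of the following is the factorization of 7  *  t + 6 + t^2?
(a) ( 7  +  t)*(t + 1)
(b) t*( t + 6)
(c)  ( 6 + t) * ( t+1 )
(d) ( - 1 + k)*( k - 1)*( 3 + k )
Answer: c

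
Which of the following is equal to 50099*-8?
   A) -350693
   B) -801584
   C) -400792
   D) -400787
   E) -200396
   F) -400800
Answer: C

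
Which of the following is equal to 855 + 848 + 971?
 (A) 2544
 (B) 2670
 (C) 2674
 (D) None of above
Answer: C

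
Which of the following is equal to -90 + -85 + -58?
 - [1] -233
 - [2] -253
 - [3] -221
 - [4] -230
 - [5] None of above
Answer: 1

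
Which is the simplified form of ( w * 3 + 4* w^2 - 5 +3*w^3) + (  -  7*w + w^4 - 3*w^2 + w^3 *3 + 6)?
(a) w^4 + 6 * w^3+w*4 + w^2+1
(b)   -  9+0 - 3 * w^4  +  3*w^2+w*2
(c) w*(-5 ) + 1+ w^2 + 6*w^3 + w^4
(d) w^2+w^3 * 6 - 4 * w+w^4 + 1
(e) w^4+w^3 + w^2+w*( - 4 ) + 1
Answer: d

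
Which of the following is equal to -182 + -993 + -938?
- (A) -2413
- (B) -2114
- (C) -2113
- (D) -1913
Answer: C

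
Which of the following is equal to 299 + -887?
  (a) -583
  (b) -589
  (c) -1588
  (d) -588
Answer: d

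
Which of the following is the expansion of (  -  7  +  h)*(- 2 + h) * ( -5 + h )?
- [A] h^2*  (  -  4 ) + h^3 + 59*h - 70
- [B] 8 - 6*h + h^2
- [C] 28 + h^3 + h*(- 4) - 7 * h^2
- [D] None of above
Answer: D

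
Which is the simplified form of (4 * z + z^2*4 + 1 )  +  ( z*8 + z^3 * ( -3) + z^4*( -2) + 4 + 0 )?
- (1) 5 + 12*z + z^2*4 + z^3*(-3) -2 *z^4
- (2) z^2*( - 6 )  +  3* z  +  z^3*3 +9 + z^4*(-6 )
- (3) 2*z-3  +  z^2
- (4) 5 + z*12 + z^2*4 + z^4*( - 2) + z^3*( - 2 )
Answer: 1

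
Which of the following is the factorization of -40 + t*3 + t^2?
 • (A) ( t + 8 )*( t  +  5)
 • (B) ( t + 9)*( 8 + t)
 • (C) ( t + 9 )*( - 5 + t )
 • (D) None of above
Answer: D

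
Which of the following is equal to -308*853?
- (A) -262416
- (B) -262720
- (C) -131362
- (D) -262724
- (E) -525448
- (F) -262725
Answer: D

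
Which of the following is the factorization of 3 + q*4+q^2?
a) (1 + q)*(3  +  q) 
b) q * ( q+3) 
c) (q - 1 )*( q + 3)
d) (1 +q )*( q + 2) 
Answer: a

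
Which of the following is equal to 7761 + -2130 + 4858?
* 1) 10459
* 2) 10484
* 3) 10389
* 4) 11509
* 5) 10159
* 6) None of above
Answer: 6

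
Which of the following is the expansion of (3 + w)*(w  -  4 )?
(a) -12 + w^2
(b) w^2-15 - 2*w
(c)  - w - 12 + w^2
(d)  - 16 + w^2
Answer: c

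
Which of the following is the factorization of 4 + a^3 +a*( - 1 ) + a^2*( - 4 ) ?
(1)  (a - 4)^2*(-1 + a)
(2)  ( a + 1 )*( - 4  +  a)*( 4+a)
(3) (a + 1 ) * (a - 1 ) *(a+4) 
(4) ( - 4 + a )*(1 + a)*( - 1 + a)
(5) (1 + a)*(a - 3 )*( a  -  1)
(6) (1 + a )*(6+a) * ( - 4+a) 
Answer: 4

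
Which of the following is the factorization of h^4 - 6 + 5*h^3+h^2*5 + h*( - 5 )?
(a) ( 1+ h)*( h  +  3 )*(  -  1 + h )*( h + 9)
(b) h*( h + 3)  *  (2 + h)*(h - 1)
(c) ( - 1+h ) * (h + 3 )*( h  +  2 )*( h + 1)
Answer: c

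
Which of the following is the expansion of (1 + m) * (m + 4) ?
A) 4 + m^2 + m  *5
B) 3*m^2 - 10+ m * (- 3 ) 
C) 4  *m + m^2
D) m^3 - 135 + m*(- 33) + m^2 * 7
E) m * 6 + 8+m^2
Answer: A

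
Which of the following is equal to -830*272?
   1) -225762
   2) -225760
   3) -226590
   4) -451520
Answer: 2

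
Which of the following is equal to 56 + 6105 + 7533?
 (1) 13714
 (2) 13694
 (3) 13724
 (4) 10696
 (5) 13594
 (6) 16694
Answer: 2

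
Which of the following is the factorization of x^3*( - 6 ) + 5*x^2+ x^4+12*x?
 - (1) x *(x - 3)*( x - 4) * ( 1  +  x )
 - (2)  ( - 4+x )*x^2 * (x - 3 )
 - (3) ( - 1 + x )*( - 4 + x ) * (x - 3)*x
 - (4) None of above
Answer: 1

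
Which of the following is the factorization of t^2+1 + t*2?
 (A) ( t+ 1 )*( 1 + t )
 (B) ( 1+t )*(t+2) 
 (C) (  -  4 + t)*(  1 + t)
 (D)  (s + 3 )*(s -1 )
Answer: A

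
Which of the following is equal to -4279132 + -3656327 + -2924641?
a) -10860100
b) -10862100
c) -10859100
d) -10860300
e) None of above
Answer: a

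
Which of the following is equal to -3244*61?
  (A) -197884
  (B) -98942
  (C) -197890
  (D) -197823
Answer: A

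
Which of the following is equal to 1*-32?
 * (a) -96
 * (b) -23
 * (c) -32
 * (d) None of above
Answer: c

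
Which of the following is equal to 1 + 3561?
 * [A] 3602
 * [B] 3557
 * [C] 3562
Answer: C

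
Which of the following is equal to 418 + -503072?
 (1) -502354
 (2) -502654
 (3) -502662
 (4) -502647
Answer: 2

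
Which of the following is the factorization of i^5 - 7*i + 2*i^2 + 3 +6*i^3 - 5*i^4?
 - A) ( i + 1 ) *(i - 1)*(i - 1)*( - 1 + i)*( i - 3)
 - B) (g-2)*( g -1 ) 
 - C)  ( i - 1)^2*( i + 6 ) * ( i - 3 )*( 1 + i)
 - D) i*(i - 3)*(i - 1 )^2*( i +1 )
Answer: A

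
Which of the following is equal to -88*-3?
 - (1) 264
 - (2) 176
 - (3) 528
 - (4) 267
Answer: 1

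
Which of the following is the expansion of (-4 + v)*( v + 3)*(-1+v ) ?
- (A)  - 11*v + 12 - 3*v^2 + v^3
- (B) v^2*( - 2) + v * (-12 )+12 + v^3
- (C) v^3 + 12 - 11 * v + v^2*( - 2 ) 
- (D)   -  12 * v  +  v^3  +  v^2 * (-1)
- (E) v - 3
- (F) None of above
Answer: C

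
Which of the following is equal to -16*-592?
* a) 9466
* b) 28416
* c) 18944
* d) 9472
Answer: d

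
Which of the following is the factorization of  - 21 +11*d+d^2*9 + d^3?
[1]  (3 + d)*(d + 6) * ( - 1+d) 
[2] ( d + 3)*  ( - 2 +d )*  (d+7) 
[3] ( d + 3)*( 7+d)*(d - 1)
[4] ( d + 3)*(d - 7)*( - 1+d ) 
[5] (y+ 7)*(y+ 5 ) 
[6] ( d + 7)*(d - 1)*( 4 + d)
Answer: 3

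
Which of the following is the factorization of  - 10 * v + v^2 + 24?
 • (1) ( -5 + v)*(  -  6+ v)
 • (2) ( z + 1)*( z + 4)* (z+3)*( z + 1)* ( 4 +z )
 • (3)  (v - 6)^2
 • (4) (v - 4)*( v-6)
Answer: 4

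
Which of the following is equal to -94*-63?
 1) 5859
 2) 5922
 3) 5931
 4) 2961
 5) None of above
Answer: 2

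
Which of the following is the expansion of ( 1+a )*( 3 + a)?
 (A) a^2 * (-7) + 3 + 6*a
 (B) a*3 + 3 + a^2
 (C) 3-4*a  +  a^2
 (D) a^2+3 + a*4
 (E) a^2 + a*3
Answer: D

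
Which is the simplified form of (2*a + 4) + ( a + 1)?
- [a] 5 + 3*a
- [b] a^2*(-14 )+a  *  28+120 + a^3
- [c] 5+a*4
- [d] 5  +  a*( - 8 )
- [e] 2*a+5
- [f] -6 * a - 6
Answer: a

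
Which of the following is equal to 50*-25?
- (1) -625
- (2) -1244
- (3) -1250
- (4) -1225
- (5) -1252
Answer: 3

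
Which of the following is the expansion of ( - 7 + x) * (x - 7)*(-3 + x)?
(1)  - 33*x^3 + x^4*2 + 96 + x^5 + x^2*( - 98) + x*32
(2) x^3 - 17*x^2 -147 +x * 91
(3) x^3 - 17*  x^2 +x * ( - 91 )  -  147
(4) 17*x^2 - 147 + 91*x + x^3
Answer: 2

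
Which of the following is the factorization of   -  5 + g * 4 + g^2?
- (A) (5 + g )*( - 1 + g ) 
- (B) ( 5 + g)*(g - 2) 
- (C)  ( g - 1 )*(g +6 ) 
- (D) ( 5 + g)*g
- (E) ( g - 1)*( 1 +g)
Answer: A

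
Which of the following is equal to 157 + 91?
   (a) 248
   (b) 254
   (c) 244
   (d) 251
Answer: a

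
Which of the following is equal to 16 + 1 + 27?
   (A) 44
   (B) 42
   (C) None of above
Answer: A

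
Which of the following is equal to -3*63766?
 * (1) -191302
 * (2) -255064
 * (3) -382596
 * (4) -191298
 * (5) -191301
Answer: 4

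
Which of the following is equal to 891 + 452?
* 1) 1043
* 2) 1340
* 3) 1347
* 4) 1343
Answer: 4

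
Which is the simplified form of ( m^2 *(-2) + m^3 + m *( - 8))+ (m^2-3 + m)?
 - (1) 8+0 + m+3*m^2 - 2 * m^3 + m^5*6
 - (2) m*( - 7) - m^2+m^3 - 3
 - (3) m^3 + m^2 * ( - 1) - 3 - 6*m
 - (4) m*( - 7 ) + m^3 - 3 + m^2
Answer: 2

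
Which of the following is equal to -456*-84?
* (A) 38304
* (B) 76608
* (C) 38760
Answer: A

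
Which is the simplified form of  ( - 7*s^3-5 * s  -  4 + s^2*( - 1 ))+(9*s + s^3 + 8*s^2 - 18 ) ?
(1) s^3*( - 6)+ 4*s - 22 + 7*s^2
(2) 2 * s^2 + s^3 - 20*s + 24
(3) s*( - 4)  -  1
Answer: 1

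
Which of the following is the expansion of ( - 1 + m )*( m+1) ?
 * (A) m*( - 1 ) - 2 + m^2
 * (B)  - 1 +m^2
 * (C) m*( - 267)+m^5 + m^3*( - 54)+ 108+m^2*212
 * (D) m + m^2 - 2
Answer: B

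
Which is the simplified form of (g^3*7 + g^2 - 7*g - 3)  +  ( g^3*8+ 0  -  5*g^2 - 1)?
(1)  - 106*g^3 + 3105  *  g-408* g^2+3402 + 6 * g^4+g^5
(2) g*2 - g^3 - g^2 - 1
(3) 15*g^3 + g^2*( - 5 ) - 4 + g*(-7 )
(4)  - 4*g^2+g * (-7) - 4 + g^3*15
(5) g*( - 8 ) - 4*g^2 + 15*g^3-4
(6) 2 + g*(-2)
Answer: 4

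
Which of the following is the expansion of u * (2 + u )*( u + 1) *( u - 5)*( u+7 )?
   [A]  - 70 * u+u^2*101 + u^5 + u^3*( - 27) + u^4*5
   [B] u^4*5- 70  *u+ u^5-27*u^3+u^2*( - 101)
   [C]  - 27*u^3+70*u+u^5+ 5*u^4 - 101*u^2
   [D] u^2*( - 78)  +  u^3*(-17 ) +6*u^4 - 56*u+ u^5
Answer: B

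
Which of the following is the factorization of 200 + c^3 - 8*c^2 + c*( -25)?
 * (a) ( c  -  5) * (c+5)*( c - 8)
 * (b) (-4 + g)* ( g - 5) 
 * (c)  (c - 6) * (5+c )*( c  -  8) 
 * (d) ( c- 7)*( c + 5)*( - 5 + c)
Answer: a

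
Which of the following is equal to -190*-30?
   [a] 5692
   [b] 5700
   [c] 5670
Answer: b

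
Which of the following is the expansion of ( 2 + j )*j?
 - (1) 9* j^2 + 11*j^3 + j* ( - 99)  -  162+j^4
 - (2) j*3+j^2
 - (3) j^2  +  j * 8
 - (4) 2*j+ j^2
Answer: 4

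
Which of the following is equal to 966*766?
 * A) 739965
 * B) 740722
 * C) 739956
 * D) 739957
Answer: C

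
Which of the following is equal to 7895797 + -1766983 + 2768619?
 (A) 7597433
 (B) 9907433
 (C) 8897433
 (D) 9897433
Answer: C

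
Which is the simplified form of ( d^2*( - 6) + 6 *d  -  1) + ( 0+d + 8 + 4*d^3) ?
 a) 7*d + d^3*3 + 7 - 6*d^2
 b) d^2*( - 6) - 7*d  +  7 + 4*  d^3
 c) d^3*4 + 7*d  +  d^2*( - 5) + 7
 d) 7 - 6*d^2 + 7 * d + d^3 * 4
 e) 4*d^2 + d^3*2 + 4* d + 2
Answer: d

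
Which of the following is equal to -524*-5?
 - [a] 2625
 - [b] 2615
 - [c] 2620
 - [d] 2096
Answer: c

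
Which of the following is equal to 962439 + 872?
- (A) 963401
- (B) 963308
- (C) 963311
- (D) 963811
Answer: C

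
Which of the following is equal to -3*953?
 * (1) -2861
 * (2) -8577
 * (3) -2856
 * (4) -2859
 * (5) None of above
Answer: 4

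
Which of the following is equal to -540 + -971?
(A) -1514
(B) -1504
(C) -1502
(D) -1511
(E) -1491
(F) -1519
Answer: D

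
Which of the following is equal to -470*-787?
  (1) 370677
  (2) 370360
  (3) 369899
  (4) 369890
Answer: 4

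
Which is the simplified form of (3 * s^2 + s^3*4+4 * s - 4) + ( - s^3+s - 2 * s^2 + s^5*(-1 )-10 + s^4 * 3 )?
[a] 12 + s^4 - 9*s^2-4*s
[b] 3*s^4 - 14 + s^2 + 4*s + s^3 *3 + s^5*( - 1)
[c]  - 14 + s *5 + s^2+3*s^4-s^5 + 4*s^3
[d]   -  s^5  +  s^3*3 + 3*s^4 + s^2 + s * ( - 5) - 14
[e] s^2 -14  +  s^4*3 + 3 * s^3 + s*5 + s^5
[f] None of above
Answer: f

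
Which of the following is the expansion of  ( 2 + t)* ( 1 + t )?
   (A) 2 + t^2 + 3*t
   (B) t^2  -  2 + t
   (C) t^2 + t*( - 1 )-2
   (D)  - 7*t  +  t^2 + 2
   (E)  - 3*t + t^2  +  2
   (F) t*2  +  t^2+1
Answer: A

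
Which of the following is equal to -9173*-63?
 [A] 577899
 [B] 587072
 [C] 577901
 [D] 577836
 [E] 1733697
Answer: A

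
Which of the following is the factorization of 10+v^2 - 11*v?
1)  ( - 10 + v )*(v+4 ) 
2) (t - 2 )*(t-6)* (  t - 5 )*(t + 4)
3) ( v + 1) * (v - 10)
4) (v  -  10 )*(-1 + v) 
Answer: 4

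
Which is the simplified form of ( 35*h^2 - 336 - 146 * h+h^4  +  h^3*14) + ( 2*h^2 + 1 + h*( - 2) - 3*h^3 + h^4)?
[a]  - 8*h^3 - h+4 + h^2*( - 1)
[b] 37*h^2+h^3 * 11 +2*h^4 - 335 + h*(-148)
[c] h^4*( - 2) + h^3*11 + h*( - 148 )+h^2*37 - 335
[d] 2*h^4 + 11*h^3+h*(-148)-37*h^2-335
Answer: b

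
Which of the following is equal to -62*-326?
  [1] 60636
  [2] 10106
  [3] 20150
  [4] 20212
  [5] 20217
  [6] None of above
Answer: 4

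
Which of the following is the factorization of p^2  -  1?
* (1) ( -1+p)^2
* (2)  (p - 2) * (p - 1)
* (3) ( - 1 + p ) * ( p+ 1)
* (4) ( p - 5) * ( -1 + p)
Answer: 3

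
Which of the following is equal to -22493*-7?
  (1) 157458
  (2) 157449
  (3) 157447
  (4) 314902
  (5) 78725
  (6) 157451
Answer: 6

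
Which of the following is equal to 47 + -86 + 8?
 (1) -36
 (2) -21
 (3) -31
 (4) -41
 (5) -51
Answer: 3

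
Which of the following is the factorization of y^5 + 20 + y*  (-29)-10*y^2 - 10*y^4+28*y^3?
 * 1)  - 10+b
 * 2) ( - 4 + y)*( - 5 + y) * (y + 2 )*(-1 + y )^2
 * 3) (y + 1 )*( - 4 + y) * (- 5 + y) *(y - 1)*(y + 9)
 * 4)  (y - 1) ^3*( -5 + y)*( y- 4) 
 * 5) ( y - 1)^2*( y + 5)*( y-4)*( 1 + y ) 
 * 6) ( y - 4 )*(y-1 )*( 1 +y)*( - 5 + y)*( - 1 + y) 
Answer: 6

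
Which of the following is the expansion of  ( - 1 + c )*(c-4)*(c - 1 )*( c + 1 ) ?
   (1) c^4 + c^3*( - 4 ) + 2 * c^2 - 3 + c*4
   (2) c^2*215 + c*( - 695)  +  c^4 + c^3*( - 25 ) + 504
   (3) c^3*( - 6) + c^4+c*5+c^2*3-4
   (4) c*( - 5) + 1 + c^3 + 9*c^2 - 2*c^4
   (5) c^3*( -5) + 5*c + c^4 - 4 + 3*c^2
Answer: 5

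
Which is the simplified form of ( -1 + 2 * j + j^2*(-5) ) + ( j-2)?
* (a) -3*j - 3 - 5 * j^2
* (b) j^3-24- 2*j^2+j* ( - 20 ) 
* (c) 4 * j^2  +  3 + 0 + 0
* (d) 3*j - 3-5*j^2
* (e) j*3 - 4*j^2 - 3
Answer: d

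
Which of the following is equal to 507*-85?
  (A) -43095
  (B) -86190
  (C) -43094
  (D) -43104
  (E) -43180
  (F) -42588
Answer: A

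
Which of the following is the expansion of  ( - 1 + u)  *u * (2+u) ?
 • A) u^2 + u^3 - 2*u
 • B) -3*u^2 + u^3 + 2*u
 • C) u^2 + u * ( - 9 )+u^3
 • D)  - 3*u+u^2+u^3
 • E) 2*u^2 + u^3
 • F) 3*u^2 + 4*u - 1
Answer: A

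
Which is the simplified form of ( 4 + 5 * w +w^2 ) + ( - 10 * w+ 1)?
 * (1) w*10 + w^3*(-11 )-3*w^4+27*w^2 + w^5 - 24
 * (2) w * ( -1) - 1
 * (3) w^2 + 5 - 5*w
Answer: 3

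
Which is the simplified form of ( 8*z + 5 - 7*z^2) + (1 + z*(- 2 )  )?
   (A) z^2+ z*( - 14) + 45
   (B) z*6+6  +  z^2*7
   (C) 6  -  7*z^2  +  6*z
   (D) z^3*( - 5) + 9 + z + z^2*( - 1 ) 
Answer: C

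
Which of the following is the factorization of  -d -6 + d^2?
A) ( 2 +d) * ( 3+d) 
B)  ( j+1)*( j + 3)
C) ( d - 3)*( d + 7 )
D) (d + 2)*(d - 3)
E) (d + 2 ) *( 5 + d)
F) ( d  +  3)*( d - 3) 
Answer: D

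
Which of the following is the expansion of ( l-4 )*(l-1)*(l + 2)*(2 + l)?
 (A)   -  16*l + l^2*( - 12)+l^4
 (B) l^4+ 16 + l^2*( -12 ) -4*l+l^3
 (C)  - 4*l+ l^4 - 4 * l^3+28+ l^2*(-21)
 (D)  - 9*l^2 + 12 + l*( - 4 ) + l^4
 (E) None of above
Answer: E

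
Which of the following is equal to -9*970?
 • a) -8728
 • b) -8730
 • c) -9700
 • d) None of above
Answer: b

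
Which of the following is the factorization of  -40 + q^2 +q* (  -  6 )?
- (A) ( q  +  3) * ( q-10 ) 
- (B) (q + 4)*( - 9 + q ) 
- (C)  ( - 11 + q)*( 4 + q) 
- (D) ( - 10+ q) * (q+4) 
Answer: D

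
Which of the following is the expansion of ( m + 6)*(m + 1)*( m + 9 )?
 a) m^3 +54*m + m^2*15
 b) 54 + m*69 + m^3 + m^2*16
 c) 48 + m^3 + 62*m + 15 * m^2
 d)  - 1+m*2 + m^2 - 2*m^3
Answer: b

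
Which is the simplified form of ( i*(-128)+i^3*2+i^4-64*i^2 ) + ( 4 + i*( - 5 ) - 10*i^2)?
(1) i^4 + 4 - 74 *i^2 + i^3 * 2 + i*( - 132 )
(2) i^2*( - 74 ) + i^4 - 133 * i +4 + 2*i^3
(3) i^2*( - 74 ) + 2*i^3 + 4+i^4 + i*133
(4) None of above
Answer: 2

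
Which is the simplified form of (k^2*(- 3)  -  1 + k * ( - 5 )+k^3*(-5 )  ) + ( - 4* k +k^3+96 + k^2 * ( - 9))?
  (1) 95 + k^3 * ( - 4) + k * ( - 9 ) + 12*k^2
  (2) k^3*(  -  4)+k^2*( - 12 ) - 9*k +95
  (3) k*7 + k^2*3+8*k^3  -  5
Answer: 2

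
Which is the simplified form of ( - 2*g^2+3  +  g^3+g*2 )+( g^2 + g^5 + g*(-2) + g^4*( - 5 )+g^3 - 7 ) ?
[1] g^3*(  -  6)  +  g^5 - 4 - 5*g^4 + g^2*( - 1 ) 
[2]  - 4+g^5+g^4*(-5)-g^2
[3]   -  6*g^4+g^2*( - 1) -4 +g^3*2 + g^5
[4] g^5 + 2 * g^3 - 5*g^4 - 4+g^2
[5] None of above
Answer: 5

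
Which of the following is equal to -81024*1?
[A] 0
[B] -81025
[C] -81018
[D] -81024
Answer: D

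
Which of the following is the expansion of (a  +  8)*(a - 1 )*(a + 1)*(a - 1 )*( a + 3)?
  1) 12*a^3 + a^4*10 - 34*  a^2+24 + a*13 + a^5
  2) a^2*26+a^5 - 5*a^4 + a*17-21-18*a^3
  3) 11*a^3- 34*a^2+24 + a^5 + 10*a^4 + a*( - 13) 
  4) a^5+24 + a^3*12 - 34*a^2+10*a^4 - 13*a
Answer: 4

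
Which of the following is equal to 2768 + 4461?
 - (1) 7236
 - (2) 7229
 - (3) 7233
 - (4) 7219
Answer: 2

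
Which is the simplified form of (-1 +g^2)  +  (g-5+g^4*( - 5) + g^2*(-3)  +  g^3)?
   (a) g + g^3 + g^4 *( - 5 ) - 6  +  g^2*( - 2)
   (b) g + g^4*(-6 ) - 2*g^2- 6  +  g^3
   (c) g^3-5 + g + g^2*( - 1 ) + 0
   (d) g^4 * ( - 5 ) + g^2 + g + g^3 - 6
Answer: a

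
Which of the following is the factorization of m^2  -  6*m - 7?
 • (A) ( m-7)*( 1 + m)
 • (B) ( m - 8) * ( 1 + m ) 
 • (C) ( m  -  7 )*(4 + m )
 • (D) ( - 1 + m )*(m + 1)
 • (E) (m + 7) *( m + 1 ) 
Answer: A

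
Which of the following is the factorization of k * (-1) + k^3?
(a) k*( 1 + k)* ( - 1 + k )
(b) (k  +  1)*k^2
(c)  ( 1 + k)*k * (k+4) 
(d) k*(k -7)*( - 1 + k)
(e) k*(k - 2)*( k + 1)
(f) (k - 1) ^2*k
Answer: a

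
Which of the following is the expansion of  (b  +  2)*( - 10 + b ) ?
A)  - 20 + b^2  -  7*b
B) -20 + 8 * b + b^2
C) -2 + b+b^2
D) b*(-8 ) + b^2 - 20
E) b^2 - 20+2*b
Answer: D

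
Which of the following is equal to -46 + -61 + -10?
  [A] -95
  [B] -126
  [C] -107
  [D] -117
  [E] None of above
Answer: D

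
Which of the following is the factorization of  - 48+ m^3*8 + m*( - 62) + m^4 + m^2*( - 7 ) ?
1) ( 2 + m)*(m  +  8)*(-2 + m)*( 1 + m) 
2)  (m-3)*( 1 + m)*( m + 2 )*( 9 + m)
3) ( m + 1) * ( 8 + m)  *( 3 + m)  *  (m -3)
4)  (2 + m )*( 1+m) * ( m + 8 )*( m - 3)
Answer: 4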